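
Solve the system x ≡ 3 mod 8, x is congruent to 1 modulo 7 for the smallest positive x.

Since 7·7 ≡ 1 (mod 8), take x = 1 + 7·((3−1)·7 mod 8) = 1 + 7·6 = 43.
Check: 43 mod 8 = 3, 43 mod 7 = 1.

43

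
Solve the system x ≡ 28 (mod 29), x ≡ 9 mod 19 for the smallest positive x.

28

x ≡ 9 (mod 19) gives x ∈ {9, 28}.
The first of these with x mod 29 = 28 is 28.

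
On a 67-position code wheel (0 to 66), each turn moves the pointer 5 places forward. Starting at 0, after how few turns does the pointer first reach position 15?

3

The inverse of 5 mod 67 is 27 (since 5·27 = 135 ≡ 1).
So x ≡ 27·15 = 405 ≡ 3 (mod 67).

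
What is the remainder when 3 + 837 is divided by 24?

837 − 34·24 = 21, so 837 ≡ 21 (mod 24).
(3 + 21) mod 24 = 0.

0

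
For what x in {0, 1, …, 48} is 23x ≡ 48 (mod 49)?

17

The inverse of 23 mod 49 is 32 (since 23·32 = 736 ≡ 1).
Multiplying both sides by 32: x ≡ 32·48 = 1536 ≡ 17 (mod 49).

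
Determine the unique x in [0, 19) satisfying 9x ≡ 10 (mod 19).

18

9⁻¹ ≡ 17 (mod 19) because 9·17 = 153 = 8·19 + 1.
So x ≡ 17·10 = 170 ≡ 18 (mod 19).
Check: 9·18 = 162 = 8·19 + 10.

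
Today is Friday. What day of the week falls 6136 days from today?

6136 mod 7 = 4 (since 876·7 = 6132).
Friday + 4 days → Tuesday.

Tuesday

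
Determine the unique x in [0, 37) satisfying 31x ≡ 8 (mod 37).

The inverse of 31 mod 37 is 6 (since 31·6 = 186 ≡ 1).
Multiplying both sides by 6: x ≡ 6·8 = 48 ≡ 11 (mod 37).

11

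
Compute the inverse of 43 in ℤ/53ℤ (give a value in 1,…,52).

37

53 = 1·43 + 10
43 = 4·10 + 3
10 = 3·3 + 1
3 = 3·1 + 0
Back-substituting gives 43·37 ≡ 1 (mod 53).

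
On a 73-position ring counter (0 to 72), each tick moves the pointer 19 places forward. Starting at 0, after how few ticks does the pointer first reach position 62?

The inverse of 19 mod 73 is 50 (since 19·50 = 950 ≡ 1).
So x ≡ 50·62 = 3100 ≡ 34 (mod 73).
Check: 19·34 = 646 = 8·73 + 62.

34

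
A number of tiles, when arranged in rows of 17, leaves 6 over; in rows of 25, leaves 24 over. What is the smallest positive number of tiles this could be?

Since 25·15 ≡ 1 (mod 17), take x = 24 + 25·((6−24)·15 mod 17) = 24 + 25·2 = 74.
Check: 74 mod 17 = 6, 74 mod 25 = 24.

74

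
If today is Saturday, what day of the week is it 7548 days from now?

7548 − 1078·7 = 2, so 7548 ≡ 2 (mod 7).
Saturday + 2 days → Monday.

Monday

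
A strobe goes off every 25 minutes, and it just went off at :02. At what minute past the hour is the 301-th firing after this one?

27

301·25 = 7525.
Dividing 7525 by 60 gives quotient 125 and remainder 25.
(2 + 25) mod 60 = 27.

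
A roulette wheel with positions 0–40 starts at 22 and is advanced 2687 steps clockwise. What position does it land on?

2687 mod 41 = 22 (since 65·41 = 2665).
(22 + 22) mod 41 = 3.

3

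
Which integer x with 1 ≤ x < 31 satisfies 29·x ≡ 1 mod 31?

15

29·15 = 435 = 14·31 + 1, so 29⁻¹ ≡ 15 (mod 31).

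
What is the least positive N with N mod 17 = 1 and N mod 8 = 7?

103

Since 8·15 ≡ 1 (mod 17), take x = 7 + 8·((1−7)·15 mod 17) = 7 + 8·12 = 103.
Check: 103 mod 17 = 1, 103 mod 8 = 7.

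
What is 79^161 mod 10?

9

Last digits of 9^n: 9, 1 (period 2).
161 mod 2 = 1, so the last digit matches 9^1 = 9.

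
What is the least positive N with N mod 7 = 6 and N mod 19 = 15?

34

x ≡ 6 (mod 7) gives x ∈ {6, 13, 20, 27, 34}.
The first of these with x mod 19 = 15 is 34.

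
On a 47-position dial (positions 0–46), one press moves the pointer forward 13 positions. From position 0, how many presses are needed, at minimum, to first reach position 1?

29

13·29 = 377 = 8·47 + 1, so 13⁻¹ ≡ 29 (mod 47).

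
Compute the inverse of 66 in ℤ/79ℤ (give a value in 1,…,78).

6

66·6 = 396 = 5·79 + 1, so 66⁻¹ ≡ 6 (mod 79).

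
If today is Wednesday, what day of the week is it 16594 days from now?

Sunday

Dividing 16594 by 7 gives quotient 2370 and remainder 4.
Wednesday + 4 days → Sunday.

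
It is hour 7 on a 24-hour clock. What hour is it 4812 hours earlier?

19

Dividing 4812 by 24 gives quotient 200 and remainder 12.
(7 − 12) mod 24 = 19.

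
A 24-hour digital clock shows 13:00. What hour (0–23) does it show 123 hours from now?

123 − 5·24 = 3, so 123 ≡ 3 (mod 24).
(13 + 3) mod 24 = 16.

16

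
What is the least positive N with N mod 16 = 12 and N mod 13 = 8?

60

x ≡ 8 (mod 13) gives x ∈ {8, 21, 34, 47, 60}.
The first of these with x mod 16 = 12 is 60.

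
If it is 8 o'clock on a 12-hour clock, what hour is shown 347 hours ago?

9

Dividing 347 by 12 gives quotient 28 and remainder 11.
8 − 11 → 9 on a 12-hour dial.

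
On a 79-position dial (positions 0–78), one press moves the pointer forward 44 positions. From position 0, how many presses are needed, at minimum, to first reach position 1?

79 = 1·44 + 35
44 = 1·35 + 9
35 = 3·9 + 8
9 = 1·8 + 1
8 = 8·1 + 0
Back-substituting gives 44·9 ≡ 1 (mod 79).

9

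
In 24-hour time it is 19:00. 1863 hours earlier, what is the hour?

4

1863 mod 24 = 15 (since 77·24 = 1848).
(19 − 15) mod 24 = 4.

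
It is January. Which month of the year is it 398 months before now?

November

398 mod 12 = 2 (since 33·12 = 396).
January − 2 months → November.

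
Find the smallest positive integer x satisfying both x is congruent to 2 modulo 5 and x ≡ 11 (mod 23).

57

Since 23·2 ≡ 1 (mod 5), take x = 11 + 23·((2−11)·2 mod 5) = 11 + 23·2 = 57.
Check: 57 mod 5 = 2, 57 mod 23 = 11.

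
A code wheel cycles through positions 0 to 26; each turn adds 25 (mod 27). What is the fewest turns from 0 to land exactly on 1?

13

25·13 = 325 = 12·27 + 1, so 25⁻¹ ≡ 13 (mod 27).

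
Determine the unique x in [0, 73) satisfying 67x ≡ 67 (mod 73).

1

67⁻¹ ≡ 12 (mod 73) because 67·12 = 804 = 11·73 + 1.
So x ≡ 12·67 = 804 ≡ 1 (mod 73).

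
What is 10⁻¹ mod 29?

3

29 = 2·10 + 9
10 = 1·9 + 1
9 = 9·1 + 0
Back-substituting gives 10·3 ≡ 1 (mod 29).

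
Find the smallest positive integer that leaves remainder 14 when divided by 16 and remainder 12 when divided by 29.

x ≡ 14 (mod 16) gives x ∈ {14, 30, 46, 62, 78, 94, 110, 126, …}.
The first of these with x mod 29 = 12 is 302.

302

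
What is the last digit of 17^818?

Powers of 7 mod 10 repeat with period 4: 7, 9, 3, 1.
818 leaves remainder 2 on division by 4, so 17^818 ends in 9.

9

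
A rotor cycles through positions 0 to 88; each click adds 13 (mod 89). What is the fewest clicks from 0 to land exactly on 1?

48

89 = 6·13 + 11
13 = 1·11 + 2
11 = 5·2 + 1
2 = 2·1 + 0
Back-substituting gives 13·48 ≡ 1 (mod 89).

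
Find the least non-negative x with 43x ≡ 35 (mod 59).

31

43⁻¹ ≡ 11 (mod 59) because 43·11 = 473 = 8·59 + 1.
So x ≡ 11·35 = 385 ≡ 31 (mod 59).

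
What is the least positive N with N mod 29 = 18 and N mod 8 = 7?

x ≡ 7 (mod 8) gives x ∈ {7, 15, 23, 31, 39, 47}.
The first of these with x mod 29 = 18 is 47.

47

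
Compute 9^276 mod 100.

41

By repeated squaring mod 100: 9^1≡9, 9^2≡81, 9^4≡61, 9^8≡21, 9^16≡41, 9^32≡81, 9^64≡61, 9^128≡21, 9^256≡41.
Since 276 = 4 + 16 + 256 in binary, 9^276 ≡ 61·41·41 ≡ 41 (mod 100).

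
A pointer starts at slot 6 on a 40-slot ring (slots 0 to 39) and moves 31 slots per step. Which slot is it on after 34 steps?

34·31 = 1054.
Dividing 1054 by 40 gives quotient 26 and remainder 14.
(6 + 14) mod 40 = 20.

20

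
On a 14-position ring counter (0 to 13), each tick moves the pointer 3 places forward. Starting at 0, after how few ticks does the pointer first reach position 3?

1

The inverse of 3 mod 14 is 5 (since 3·5 = 15 ≡ 1).
So x ≡ 5·3 = 15 ≡ 1 (mod 14).
Check: 3·1 = 3 = 0·14 + 3.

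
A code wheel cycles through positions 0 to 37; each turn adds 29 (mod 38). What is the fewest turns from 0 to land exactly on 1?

29·21 = 609 = 16·38 + 1, so 29⁻¹ ≡ 21 (mod 38).

21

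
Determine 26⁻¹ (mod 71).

41

71 = 2·26 + 19
26 = 1·19 + 7
19 = 2·7 + 5
7 = 1·5 + 2
5 = 2·2 + 1
2 = 2·1 + 0
Back-substituting gives 26·41 ≡ 1 (mod 71).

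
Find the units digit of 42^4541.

Powers of 2 mod 10 repeat with period 4: 2, 4, 8, 6.
4541 leaves remainder 1 on division by 4, so 42^4541 ends in 2.

2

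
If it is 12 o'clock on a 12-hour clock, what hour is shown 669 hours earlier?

669 = 55·12 + 9, so 669 mod 12 = 9.
12 − 9 → 3 on a 12-hour dial.

3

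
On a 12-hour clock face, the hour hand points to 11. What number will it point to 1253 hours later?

4

1253 mod 12 = 5 (since 104·12 = 1248).
11 + 5 → 4 on a 12-hour dial.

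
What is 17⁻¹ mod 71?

46

71 = 4·17 + 3
17 = 5·3 + 2
3 = 1·2 + 1
2 = 2·1 + 0
Back-substituting gives 17·46 ≡ 1 (mod 71).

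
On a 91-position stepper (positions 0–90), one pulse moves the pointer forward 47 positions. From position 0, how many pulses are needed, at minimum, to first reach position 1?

91 = 1·47 + 44
47 = 1·44 + 3
44 = 14·3 + 2
3 = 1·2 + 1
2 = 2·1 + 0
Back-substituting gives 47·31 ≡ 1 (mod 91).

31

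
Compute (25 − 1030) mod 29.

1030 mod 29 = 15 (since 35·29 = 1015).
(25 − 15) mod 29 = 10.

10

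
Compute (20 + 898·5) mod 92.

2

898·5 = 4490.
4490 mod 92 = 74 (since 48·92 = 4416).
(20 + 74) mod 92 = 2.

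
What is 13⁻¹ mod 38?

3

38 = 2·13 + 12
13 = 1·12 + 1
12 = 12·1 + 0
Back-substituting gives 13·3 ≡ 1 (mod 38).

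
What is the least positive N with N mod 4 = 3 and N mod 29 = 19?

19

x ≡ 3 (mod 4) gives x ∈ {3, 7, 11, 15, 19}.
The first of these with x mod 29 = 19 is 19.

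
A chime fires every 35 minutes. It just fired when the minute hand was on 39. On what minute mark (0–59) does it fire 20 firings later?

19

20·35 = 700.
700 − 11·60 = 40, so 700 ≡ 40 (mod 60).
(39 + 40) mod 60 = 19.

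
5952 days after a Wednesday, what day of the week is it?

Dividing 5952 by 7 gives quotient 850 and remainder 2.
Wednesday + 2 days → Friday.

Friday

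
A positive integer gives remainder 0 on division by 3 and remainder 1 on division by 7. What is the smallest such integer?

Since 7·1 ≡ 1 (mod 3), take x = 1 + 7·((0−1)·1 mod 3) = 1 + 7·2 = 15.
Check: 15 mod 3 = 0, 15 mod 7 = 1.

15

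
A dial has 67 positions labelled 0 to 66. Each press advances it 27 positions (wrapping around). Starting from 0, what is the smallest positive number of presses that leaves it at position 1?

27·5 = 135 = 2·67 + 1, so 27⁻¹ ≡ 5 (mod 67).

5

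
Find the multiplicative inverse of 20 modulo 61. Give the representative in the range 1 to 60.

58

20·58 = 1160 = 19·61 + 1, so 20⁻¹ ≡ 58 (mod 61).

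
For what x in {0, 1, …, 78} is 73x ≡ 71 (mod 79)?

73⁻¹ ≡ 13 (mod 79) because 73·13 = 949 = 12·79 + 1.
Multiplying both sides by 13: x ≡ 13·71 = 923 ≡ 54 (mod 79).

54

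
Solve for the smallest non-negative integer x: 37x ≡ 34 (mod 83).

37⁻¹ ≡ 9 (mod 83) because 37·9 = 333 = 4·83 + 1.
Multiplying both sides by 9: x ≡ 9·34 = 306 ≡ 57 (mod 83).

57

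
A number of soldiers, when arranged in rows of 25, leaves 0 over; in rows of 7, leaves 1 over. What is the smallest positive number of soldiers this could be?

x ≡ 1 (mod 7) gives x ∈ {1, 8, 15, 22, 29, 36, 43, 50}.
The first of these with x mod 25 = 0 is 50.

50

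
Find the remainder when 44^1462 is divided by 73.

67

By repeated squaring mod 73: 44^1≡44, 44^2≡38, 44^4≡57, 44^8≡37, 44^16≡55, 44^32≡32, 44^64≡2, 44^128≡4, 44^256≡16, 44^512≡37, 44^1024≡55.
Since 1462 = 2 + 4 + 16 + 32 + 128 + 256 + 1024 in binary, 44^1462 ≡ 38·57·55·32·4·16·55 ≡ 67 (mod 73).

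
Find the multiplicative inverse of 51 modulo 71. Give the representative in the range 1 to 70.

71 = 1·51 + 20
51 = 2·20 + 11
20 = 1·11 + 9
11 = 1·9 + 2
9 = 4·2 + 1
2 = 2·1 + 0
Back-substituting gives 51·39 ≡ 1 (mod 71).

39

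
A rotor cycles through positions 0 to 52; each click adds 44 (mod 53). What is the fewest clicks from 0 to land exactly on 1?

53 = 1·44 + 9
44 = 4·9 + 8
9 = 1·8 + 1
8 = 8·1 + 0
Back-substituting gives 44·47 ≡ 1 (mod 53).

47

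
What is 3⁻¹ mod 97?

3·65 = 195 = 2·97 + 1, so 3⁻¹ ≡ 65 (mod 97).

65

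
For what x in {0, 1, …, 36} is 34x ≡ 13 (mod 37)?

The inverse of 34 mod 37 is 12 (since 34·12 = 408 ≡ 1).
So x ≡ 12·13 = 156 ≡ 8 (mod 37).

8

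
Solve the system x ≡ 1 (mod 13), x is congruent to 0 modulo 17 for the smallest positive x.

170

x ≡ 1 (mod 13) gives x ∈ {1, 14, 27, 40, 53, 66, 79, 92, …}.
The first of these with x mod 17 = 0 is 170.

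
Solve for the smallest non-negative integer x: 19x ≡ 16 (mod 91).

The inverse of 19 mod 91 is 24 (since 19·24 = 456 ≡ 1).
So x ≡ 24·16 = 384 ≡ 20 (mod 91).

20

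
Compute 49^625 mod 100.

Successive squares of 49 mod 100: 49^1≡49, 49^2≡1, 49^4≡1, 49^8≡1, 49^16≡1, 49^32≡1, 49^64≡1, 49^128≡1, 49^256≡1, 49^512≡1.
Since 625 = 1 + 16 + 32 + 64 + 512 in binary, 49^625 ≡ 49·1·1·1·1 ≡ 49 (mod 100).

49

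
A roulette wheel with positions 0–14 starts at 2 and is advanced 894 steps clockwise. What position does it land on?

Dividing 894 by 15 gives quotient 59 and remainder 9.
(2 + 9) mod 15 = 11.

11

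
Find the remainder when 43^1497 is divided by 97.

50

Successive squares of 43 mod 97: 43^1≡43, 43^2≡6, 43^4≡36, 43^8≡35, 43^16≡61, 43^32≡35, 43^64≡61, 43^128≡35, 43^256≡61, 43^512≡35, 43^1024≡61.
1497 = 1 + 8 + 16 + 64 + 128 + 256 + 1024, so 43^1497 ≡ 43·35·61·61·35·61·61 ≡ 50 (mod 97).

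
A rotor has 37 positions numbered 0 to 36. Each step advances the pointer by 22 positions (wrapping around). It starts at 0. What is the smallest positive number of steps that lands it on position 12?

14

The inverse of 22 mod 37 is 32 (since 22·32 = 704 ≡ 1).
Multiplying both sides by 32: x ≡ 32·12 = 384 ≡ 14 (mod 37).
Check: 22·14 = 308 = 8·37 + 12.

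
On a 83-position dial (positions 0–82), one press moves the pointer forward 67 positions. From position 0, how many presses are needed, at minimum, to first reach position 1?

57

83 = 1·67 + 16
67 = 4·16 + 3
16 = 5·3 + 1
3 = 3·1 + 0
Back-substituting gives 67·57 ≡ 1 (mod 83).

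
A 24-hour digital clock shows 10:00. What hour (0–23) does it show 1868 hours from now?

1868 = 77·24 + 20, so 1868 mod 24 = 20.
(10 + 20) mod 24 = 6.

6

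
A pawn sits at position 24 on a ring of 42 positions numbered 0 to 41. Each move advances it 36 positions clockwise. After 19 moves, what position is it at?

19·36 = 684.
684 − 16·42 = 12, so 684 ≡ 12 (mod 42).
(24 + 12) mod 42 = 36.

36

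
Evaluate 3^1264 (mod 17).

By repeated squaring mod 17: 3^1≡3, 3^2≡9, 3^4≡13, 3^8≡16, 3^16≡1, 3^32≡1, 3^64≡1, 3^128≡1, 3^256≡1, 3^512≡1, 3^1024≡1.
Since 1264 = 16 + 32 + 64 + 128 + 1024 in binary, 3^1264 ≡ 1·1·1·1·1 ≡ 1 (mod 17).

1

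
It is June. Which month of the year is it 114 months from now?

114 mod 12 = 6 (since 9·12 = 108).
June + 6 months → December.

December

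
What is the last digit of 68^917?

8

The units digit of 68^n cycles with period 4: 8, 4, 2, 6, …
917 mod 4 = 1, so the last digit matches 8^1 = 8.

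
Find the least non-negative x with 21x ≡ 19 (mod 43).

5

The inverse of 21 mod 43 is 41 (since 21·41 = 861 ≡ 1).
Multiplying both sides by 41: x ≡ 41·19 = 779 ≡ 5 (mod 43).
Check: 21·5 = 105 = 2·43 + 19.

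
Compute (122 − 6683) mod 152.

6683 − 43·152 = 147, so 6683 ≡ 147 (mod 152).
(122 − 147) mod 152 = 127.

127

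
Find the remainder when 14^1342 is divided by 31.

Successive squares of 14 mod 31: 14^1≡14, 14^2≡10, 14^4≡7, 14^8≡18, 14^16≡14, 14^32≡10, 14^64≡7, 14^128≡18, 14^256≡14, 14^512≡10, 14^1024≡7.
1342 = 2 + 4 + 8 + 16 + 32 + 256 + 1024, so 14^1342 ≡ 10·7·18·14·10·14·7 ≡ 19 (mod 31).

19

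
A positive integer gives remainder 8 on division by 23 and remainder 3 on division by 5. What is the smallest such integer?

x ≡ 3 (mod 5) gives x ∈ {3, 8}.
The first of these with x mod 23 = 8 is 8.

8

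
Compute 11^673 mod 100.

31

Successive squares of 11 mod 100: 11^1≡11, 11^2≡21, 11^4≡41, 11^8≡81, 11^16≡61, 11^32≡21, 11^64≡41, 11^128≡81, 11^256≡61, 11^512≡21.
673 = 1 + 32 + 128 + 512, so 11^673 ≡ 11·21·81·21 ≡ 31 (mod 100).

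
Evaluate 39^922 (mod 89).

By repeated squaring mod 89: 39^1≡39, 39^2≡8, 39^4≡64, 39^8≡2, 39^16≡4, 39^32≡16, 39^64≡78, 39^128≡32, 39^256≡45, 39^512≡67.
Since 922 = 2 + 8 + 16 + 128 + 256 + 512 in binary, 39^922 ≡ 8·2·4·32·45·67 ≡ 78 (mod 89).

78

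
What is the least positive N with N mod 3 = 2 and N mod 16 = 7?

Since 16·1 ≡ 1 (mod 3), take x = 7 + 16·((2−7)·1 mod 3) = 7 + 16·1 = 23.
Check: 23 mod 3 = 2, 23 mod 16 = 7.

23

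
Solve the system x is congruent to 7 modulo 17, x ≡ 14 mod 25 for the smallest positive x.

364

x ≡ 7 (mod 17) gives x ∈ {7, 24, 41, 58, 75, 92, 109, 126, …}.
The first of these with x mod 25 = 14 is 364.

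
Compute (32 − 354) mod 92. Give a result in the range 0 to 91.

46

354 mod 92 = 78 (since 3·92 = 276).
(32 − 78) mod 92 = 46.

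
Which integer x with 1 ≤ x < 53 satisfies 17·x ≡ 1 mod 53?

53 = 3·17 + 2
17 = 8·2 + 1
2 = 2·1 + 0
Back-substituting gives 17·25 ≡ 1 (mod 53).

25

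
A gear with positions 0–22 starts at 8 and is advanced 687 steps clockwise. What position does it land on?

5

687 = 29·23 + 20, so 687 mod 23 = 20.
(8 + 20) mod 23 = 5.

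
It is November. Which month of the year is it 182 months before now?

182 − 15·12 = 2, so 182 ≡ 2 (mod 12).
November − 2 months → September.

September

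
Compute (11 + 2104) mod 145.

85

2104 = 14·145 + 74, so 2104 mod 145 = 74.
(11 + 74) mod 145 = 85.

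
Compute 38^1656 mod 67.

Successive squares of 38 mod 67: 38^1≡38, 38^2≡37, 38^4≡29, 38^8≡37, 38^16≡29, 38^32≡37, 38^64≡29, 38^128≡37, 38^256≡29, 38^512≡37, 38^1024≡29.
Since 1656 = 8 + 16 + 32 + 64 + 512 + 1024 in binary, 38^1656 ≡ 37·29·37·29·37·29 ≡ 1 (mod 67).

1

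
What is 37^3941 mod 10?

Powers of 7 mod 10 repeat with period 4: 7, 9, 3, 1.
3941 mod 4 = 1, so the last digit matches 7^1 = 7.

7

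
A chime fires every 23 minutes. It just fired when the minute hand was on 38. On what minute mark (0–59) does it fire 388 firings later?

22

388·23 = 8924.
8924 = 148·60 + 44, so 8924 mod 60 = 44.
(38 + 44) mod 60 = 22.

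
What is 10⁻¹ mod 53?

53 = 5·10 + 3
10 = 3·3 + 1
3 = 3·1 + 0
Back-substituting gives 10·16 ≡ 1 (mod 53).

16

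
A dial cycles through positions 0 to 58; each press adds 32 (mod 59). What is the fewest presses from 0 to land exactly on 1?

24

32·24 = 768 = 13·59 + 1, so 32⁻¹ ≡ 24 (mod 59).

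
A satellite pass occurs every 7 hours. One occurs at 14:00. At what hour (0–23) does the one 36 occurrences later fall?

2

36·7 = 252.
252 − 10·24 = 12, so 252 ≡ 12 (mod 24).
(14 + 12) mod 24 = 2.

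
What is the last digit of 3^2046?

Last digits of 3^n: 3, 9, 7, 1 (period 4).
2046 mod 4 = 2, so the last digit matches 3^2 = 9.

9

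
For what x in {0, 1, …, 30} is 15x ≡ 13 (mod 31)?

5

15⁻¹ ≡ 29 (mod 31) because 15·29 = 435 = 14·31 + 1.
So x ≡ 29·13 = 377 ≡ 5 (mod 31).
Check: 15·5 = 75 = 2·31 + 13.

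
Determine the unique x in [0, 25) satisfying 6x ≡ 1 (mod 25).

The inverse of 6 mod 25 is 21 (since 6·21 = 126 ≡ 1).
So x ≡ 21·1 = 21 ≡ 21 (mod 25).
Check: 6·21 = 126 = 5·25 + 1.

21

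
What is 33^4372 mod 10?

Last digits of 3^n: 3, 9, 7, 1 (period 4).
4372 leaves remainder 0 on division by 4, so 33^4372 ends in 1.

1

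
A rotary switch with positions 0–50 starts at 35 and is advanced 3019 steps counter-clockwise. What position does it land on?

3019 = 59·51 + 10, so 3019 mod 51 = 10.
(35 − 10) mod 51 = 25.

25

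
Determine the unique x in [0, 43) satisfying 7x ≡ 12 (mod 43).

14

7⁻¹ ≡ 37 (mod 43) because 7·37 = 259 = 6·43 + 1.
So x ≡ 37·12 = 444 ≡ 14 (mod 43).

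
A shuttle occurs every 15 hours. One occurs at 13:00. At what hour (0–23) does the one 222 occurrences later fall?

222·15 = 3330.
Dividing 3330 by 24 gives quotient 138 and remainder 18.
(13 + 18) mod 24 = 7.

7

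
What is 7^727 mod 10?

The units digit of 7^n cycles with period 4: 7, 9, 3, 1, …
727 leaves remainder 3 on division by 4, so 7^727 ends in 3.

3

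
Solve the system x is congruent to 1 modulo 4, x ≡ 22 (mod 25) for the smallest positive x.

x ≡ 1 (mod 4) gives x ∈ {1, 5, 9, 13, 17, 21, 25, 29, …}.
The first of these with x mod 25 = 22 is 97.

97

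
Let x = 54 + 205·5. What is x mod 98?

1

205·5 = 1025.
1025 mod 98 = 45 (since 10·98 = 980).
(54 + 45) mod 98 = 1.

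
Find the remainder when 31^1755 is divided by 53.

By repeated squaring mod 53: 31^1≡31, 31^2≡7, 31^4≡49, 31^8≡16, 31^16≡44, 31^32≡28, 31^64≡42, 31^128≡15, 31^256≡13, 31^512≡10, 31^1024≡47.
1755 = 1 + 2 + 8 + 16 + 64 + 128 + 512 + 1024, so 31^1755 ≡ 31·7·16·44·42·15·10·47 ≡ 23 (mod 53).

23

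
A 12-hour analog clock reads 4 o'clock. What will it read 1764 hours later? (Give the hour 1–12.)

1764 mod 12 = 0 (since 147·12 = 1764).
4 + 0 → 4 on a 12-hour dial.

4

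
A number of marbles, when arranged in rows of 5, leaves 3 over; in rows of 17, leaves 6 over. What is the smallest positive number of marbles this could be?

Since 17·3 ≡ 1 (mod 5), take x = 6 + 17·((3−6)·3 mod 5) = 6 + 17·1 = 23.
Check: 23 mod 5 = 3, 23 mod 17 = 6.

23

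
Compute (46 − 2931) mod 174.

73

Dividing 2931 by 174 gives quotient 16 and remainder 147.
(46 − 147) mod 174 = 73.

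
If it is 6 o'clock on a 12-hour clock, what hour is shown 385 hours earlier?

5

385 − 32·12 = 1, so 385 ≡ 1 (mod 12).
6 − 1 → 5 on a 12-hour dial.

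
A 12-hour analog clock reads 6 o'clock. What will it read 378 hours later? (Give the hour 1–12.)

378 − 31·12 = 6, so 378 ≡ 6 (mod 12).
6 + 6 → 12 on a 12-hour dial.

12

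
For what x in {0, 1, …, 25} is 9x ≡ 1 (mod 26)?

9⁻¹ ≡ 3 (mod 26) because 9·3 = 27 = 1·26 + 1.
Multiplying both sides by 3: x ≡ 3·1 = 3 ≡ 3 (mod 26).

3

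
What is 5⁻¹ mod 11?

9

11 = 2·5 + 1
5 = 5·1 + 0
Back-substituting gives 5·9 ≡ 1 (mod 11).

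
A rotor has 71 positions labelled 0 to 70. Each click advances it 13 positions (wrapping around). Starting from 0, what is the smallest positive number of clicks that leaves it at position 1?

13·11 = 143 = 2·71 + 1, so 13⁻¹ ≡ 11 (mod 71).

11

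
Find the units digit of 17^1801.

7

Last digits of 7^n: 7, 9, 3, 1 (period 4).
1801 mod 4 = 1, so the last digit matches 7^1 = 7.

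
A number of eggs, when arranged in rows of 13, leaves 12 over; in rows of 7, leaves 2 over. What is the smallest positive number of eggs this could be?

51

x ≡ 2 (mod 7) gives x ∈ {2, 9, 16, 23, 30, 37, 44, 51}.
The first of these with x mod 13 = 12 is 51.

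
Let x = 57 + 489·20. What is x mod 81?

489·20 = 9780.
9780 − 120·81 = 60, so 9780 ≡ 60 (mod 81).
(57 + 60) mod 81 = 36.

36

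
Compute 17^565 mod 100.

57

Square-and-reduce mod 100: 17^1≡17, 17^2≡89, 17^4≡21, 17^8≡41, 17^16≡81, 17^32≡61, 17^64≡21, 17^128≡41, 17^256≡81, 17^512≡61.
Since 565 = 1 + 4 + 16 + 32 + 512 in binary, 17^565 ≡ 17·21·81·61·61 ≡ 57 (mod 100).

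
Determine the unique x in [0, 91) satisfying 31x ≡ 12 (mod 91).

18

31⁻¹ ≡ 47 (mod 91) because 31·47 = 1457 = 16·91 + 1.
Multiplying both sides by 47: x ≡ 47·12 = 564 ≡ 18 (mod 91).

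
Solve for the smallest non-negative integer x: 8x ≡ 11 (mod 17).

The inverse of 8 mod 17 is 15 (since 8·15 = 120 ≡ 1).
So x ≡ 15·11 = 165 ≡ 12 (mod 17).
Check: 8·12 = 96 = 5·17 + 11.

12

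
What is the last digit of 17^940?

1

The units digit of 17^n cycles with period 4: 7, 9, 3, 1, …
940 leaves remainder 0 on division by 4, so 17^940 ends in 1.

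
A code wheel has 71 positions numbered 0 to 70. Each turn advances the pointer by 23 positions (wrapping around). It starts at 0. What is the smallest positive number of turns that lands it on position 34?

20

23⁻¹ ≡ 34 (mod 71) because 23·34 = 782 = 11·71 + 1.
So x ≡ 34·34 = 1156 ≡ 20 (mod 71).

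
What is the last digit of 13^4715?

7

Powers of 3 mod 10 repeat with period 4: 3, 9, 7, 1.
4715 mod 4 = 3, so the last digit matches 3^3 = 7.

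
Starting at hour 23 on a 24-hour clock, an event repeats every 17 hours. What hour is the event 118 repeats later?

118·17 = 2006.
2006 − 83·24 = 14, so 2006 ≡ 14 (mod 24).
(23 + 14) mod 24 = 13.

13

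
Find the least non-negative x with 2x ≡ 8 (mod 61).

4

The inverse of 2 mod 61 is 31 (since 2·31 = 62 ≡ 1).
So x ≡ 31·8 = 248 ≡ 4 (mod 61).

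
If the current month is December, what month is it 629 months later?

May

629 = 52·12 + 5, so 629 mod 12 = 5.
December + 5 months → May.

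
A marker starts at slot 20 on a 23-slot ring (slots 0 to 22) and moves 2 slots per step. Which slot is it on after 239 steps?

239·2 = 478.
Dividing 478 by 23 gives quotient 20 and remainder 18.
(20 + 18) mod 23 = 15.

15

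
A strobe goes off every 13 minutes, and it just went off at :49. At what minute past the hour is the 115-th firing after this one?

44

115·13 = 1495.
1495 = 24·60 + 55, so 1495 mod 60 = 55.
(49 + 55) mod 60 = 44.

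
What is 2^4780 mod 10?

6

Last digits of 2^n: 2, 4, 8, 6 (period 4).
4780 mod 4 = 0, so the last digit matches 2^4 = 6.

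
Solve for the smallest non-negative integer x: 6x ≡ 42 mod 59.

7

The inverse of 6 mod 59 is 10 (since 6·10 = 60 ≡ 1).
Multiplying both sides by 10: x ≡ 10·42 = 420 ≡ 7 (mod 59).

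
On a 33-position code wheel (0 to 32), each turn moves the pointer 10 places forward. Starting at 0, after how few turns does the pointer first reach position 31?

13

The inverse of 10 mod 33 is 10 (since 10·10 = 100 ≡ 1).
Multiplying both sides by 10: x ≡ 10·31 = 310 ≡ 13 (mod 33).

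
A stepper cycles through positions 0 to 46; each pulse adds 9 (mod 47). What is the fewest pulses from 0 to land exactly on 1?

47 = 5·9 + 2
9 = 4·2 + 1
2 = 2·1 + 0
Back-substituting gives 9·21 ≡ 1 (mod 47).

21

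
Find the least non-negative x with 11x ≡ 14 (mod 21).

7

11⁻¹ ≡ 2 (mod 21) because 11·2 = 22 = 1·21 + 1.
Multiplying both sides by 2: x ≡ 2·14 = 28 ≡ 7 (mod 21).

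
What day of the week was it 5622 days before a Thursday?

Wednesday

Dividing 5622 by 7 gives quotient 803 and remainder 1.
Thursday − 1 day → Wednesday.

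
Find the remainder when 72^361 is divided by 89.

Square-and-reduce mod 89: 72^1≡72, 72^2≡22, 72^4≡39, 72^8≡8, 72^16≡64, 72^32≡2, 72^64≡4, 72^128≡16, 72^256≡78.
361 = 1 + 8 + 32 + 64 + 256, so 72^361 ≡ 72·8·2·4·78 ≡ 42 (mod 89).

42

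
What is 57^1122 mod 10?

9

Last digits of 7^n: 7, 9, 3, 1 (period 4).
1122 leaves remainder 2 on division by 4, so 57^1122 ends in 9.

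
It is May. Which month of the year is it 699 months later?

699 mod 12 = 3 (since 58·12 = 696).
May + 3 months → August.

August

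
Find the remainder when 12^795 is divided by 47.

6

By repeated squaring mod 47: 12^1≡12, 12^2≡3, 12^4≡9, 12^8≡34, 12^16≡28, 12^32≡32, 12^64≡37, 12^128≡6, 12^256≡36, 12^512≡27.
Since 795 = 1 + 2 + 8 + 16 + 256 + 512 in binary, 12^795 ≡ 12·3·34·28·36·27 ≡ 6 (mod 47).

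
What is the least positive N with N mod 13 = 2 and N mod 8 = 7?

x ≡ 7 (mod 8) gives x ∈ {7, 15}.
The first of these with x mod 13 = 2 is 15.

15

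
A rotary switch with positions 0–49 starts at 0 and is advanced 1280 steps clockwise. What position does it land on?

30

1280 = 25·50 + 30, so 1280 mod 50 = 30.
(0 + 30) mod 50 = 30.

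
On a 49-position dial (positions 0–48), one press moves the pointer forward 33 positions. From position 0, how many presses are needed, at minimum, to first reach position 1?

33·3 = 99 = 2·49 + 1, so 33⁻¹ ≡ 3 (mod 49).

3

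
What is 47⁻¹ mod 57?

57 = 1·47 + 10
47 = 4·10 + 7
10 = 1·7 + 3
7 = 2·3 + 1
3 = 3·1 + 0
Back-substituting gives 47·17 ≡ 1 (mod 57).

17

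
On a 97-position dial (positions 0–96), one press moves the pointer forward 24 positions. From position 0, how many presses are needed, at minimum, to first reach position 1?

93

24·93 = 2232 = 23·97 + 1, so 24⁻¹ ≡ 93 (mod 97).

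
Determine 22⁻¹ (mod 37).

32

22·32 = 704 = 19·37 + 1, so 22⁻¹ ≡ 32 (mod 37).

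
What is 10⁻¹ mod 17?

12

17 = 1·10 + 7
10 = 1·7 + 3
7 = 2·3 + 1
3 = 3·1 + 0
Back-substituting gives 10·12 ≡ 1 (mod 17).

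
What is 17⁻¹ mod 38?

38 = 2·17 + 4
17 = 4·4 + 1
4 = 4·1 + 0
Back-substituting gives 17·9 ≡ 1 (mod 38).

9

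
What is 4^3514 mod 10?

6

Last digits of 4^n: 4, 6 (period 2).
3514 leaves remainder 0 on division by 2, so 4^3514 ends in 6.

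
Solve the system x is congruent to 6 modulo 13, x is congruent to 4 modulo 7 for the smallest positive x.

x ≡ 4 (mod 7) gives x ∈ {4, 11, 18, 25, 32}.
The first of these with x mod 13 = 6 is 32.

32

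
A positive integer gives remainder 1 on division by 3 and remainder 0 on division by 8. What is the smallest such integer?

16

Since 8·2 ≡ 1 (mod 3), take x = 0 + 8·((1−0)·2 mod 3) = 0 + 8·2 = 16.
Check: 16 mod 3 = 1, 16 mod 8 = 0.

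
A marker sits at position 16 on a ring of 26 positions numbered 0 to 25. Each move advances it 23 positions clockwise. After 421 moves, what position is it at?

421·23 = 9683.
Dividing 9683 by 26 gives quotient 372 and remainder 11.
(16 + 11) mod 26 = 1.

1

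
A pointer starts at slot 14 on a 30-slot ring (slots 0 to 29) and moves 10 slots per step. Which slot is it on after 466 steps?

24

466·10 = 4660.
4660 − 155·30 = 10, so 4660 ≡ 10 (mod 30).
(14 + 10) mod 30 = 24.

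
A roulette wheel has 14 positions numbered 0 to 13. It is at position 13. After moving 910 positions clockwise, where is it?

13

910 − 65·14 = 0, so 910 ≡ 0 (mod 14).
(13 + 0) mod 14 = 13.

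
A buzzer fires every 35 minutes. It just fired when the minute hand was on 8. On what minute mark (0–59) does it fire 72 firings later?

8

72·35 = 2520.
2520 − 42·60 = 0, so 2520 ≡ 0 (mod 60).
(8 + 0) mod 60 = 8.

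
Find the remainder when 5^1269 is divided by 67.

Successive squares of 5 mod 67: 5^1≡5, 5^2≡25, 5^4≡22, 5^8≡15, 5^16≡24, 5^32≡40, 5^64≡59, 5^128≡64, 5^256≡9, 5^512≡14, 5^1024≡62.
1269 = 1 + 4 + 16 + 32 + 64 + 128 + 1024, so 5^1269 ≡ 5·22·24·40·59·64·62 ≡ 45 (mod 67).

45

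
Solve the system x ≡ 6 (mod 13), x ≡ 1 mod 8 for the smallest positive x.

x ≡ 1 (mod 8) gives x ∈ {1, 9, 17, 25, 33, 41, 49, 57, …}.
The first of these with x mod 13 = 6 is 97.

97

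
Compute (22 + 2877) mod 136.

Dividing 2877 by 136 gives quotient 21 and remainder 21.
(22 + 21) mod 136 = 43.

43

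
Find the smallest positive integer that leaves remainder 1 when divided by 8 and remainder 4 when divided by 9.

x ≡ 1 (mod 8) gives x ∈ {1, 9, 17, 25, 33, 41, 49}.
The first of these with x mod 9 = 4 is 49.

49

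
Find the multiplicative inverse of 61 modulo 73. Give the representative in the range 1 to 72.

6

61·6 = 366 = 5·73 + 1, so 61⁻¹ ≡ 6 (mod 73).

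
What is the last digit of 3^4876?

1

The units digit of 3^n cycles with period 4: 3, 9, 7, 1, …
4876 mod 4 = 0, so the last digit matches 3^4 = 1.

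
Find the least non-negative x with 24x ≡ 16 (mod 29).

The inverse of 24 mod 29 is 23 (since 24·23 = 552 ≡ 1).
Multiplying both sides by 23: x ≡ 23·16 = 368 ≡ 20 (mod 29).

20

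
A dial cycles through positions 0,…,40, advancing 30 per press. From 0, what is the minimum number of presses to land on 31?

The inverse of 30 mod 41 is 26 (since 30·26 = 780 ≡ 1).
Multiplying both sides by 26: x ≡ 26·31 = 806 ≡ 27 (mod 41).
Check: 30·27 = 810 = 19·41 + 31.

27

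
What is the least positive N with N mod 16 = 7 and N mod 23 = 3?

x ≡ 7 (mod 16) gives x ∈ {7, 23, 39, 55, 71, 87, 103, 119, …}.
The first of these with x mod 23 = 3 is 279.

279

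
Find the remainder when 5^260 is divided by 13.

1

Square-and-reduce mod 13: 5^1≡5, 5^2≡12, 5^4≡1, 5^8≡1, 5^16≡1, 5^32≡1, 5^64≡1, 5^128≡1, 5^256≡1.
Since 260 = 4 + 256 in binary, 5^260 ≡ 1·1 ≡ 1 (mod 13).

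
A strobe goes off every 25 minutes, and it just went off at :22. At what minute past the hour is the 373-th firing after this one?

373·25 = 9325.
9325 mod 60 = 25 (since 155·60 = 9300).
(22 + 25) mod 60 = 47.

47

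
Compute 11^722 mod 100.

21

By repeated squaring mod 100: 11^1≡11, 11^2≡21, 11^4≡41, 11^8≡81, 11^16≡61, 11^32≡21, 11^64≡41, 11^128≡81, 11^256≡61, 11^512≡21.
722 = 2 + 16 + 64 + 128 + 512, so 11^722 ≡ 21·61·41·81·21 ≡ 21 (mod 100).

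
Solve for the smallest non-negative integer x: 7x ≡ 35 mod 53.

The inverse of 7 mod 53 is 38 (since 7·38 = 266 ≡ 1).
Multiplying both sides by 38: x ≡ 38·35 = 1330 ≡ 5 (mod 53).
Check: 7·5 = 35 = 0·53 + 35.

5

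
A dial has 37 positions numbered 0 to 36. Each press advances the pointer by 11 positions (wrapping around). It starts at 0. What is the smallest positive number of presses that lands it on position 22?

2

11⁻¹ ≡ 27 (mod 37) because 11·27 = 297 = 8·37 + 1.
Multiplying both sides by 27: x ≡ 27·22 = 594 ≡ 2 (mod 37).
Check: 11·2 = 22 = 0·37 + 22.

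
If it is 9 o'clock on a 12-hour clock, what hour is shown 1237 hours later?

1237 = 103·12 + 1, so 1237 mod 12 = 1.
9 + 1 → 10 on a 12-hour dial.

10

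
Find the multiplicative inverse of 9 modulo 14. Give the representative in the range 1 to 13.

11

9·11 = 99 = 7·14 + 1, so 9⁻¹ ≡ 11 (mod 14).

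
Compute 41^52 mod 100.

81

Square-and-reduce mod 100: 41^1≡41, 41^2≡81, 41^4≡61, 41^8≡21, 41^16≡41, 41^32≡81.
52 = 4 + 16 + 32, so 41^52 ≡ 61·41·81 ≡ 81 (mod 100).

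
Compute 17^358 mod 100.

Successive squares of 17 mod 100: 17^1≡17, 17^2≡89, 17^4≡21, 17^8≡41, 17^16≡81, 17^32≡61, 17^64≡21, 17^128≡41, 17^256≡81.
358 = 2 + 4 + 32 + 64 + 256, so 17^358 ≡ 89·21·61·21·81 ≡ 9 (mod 100).

9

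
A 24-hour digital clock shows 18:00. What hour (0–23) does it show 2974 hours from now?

16

2974 = 123·24 + 22, so 2974 mod 24 = 22.
(18 + 22) mod 24 = 16.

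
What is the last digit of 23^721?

Last digits of 3^n: 3, 9, 7, 1 (period 4).
721 mod 4 = 1, so the last digit matches 3^1 = 3.

3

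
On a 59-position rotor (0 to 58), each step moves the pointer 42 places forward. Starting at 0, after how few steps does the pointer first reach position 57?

14

42⁻¹ ≡ 52 (mod 59) because 42·52 = 2184 = 37·59 + 1.
So x ≡ 52·57 = 2964 ≡ 14 (mod 59).
Check: 42·14 = 588 = 9·59 + 57.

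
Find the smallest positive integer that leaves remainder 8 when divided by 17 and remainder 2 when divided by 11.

178

Since 11·14 ≡ 1 (mod 17), take x = 2 + 11·((8−2)·14 mod 17) = 2 + 11·16 = 178.
Check: 178 mod 17 = 8, 178 mod 11 = 2.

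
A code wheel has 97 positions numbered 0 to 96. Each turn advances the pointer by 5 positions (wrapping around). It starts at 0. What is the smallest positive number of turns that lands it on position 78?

35

The inverse of 5 mod 97 is 39 (since 5·39 = 195 ≡ 1).
So x ≡ 39·78 = 3042 ≡ 35 (mod 97).
Check: 5·35 = 175 = 1·97 + 78.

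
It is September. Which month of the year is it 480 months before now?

480 mod 12 = 0 (since 40·12 = 480).
September − 0 months → September.

September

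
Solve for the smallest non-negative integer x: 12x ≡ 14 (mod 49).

12⁻¹ ≡ 45 (mod 49) because 12·45 = 540 = 11·49 + 1.
Multiplying both sides by 45: x ≡ 45·14 = 630 ≡ 42 (mod 49).

42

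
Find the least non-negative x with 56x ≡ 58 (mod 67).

13

56⁻¹ ≡ 6 (mod 67) because 56·6 = 336 = 5·67 + 1.
Multiplying both sides by 6: x ≡ 6·58 = 348 ≡ 13 (mod 67).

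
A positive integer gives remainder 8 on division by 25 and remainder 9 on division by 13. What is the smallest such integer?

x ≡ 9 (mod 13) gives x ∈ {9, 22, 35, 48, 61, 74, 87, 100, …}.
The first of these with x mod 25 = 8 is 308.

308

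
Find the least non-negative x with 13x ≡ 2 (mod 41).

38

13⁻¹ ≡ 19 (mod 41) because 13·19 = 247 = 6·41 + 1.
Multiplying both sides by 19: x ≡ 19·2 = 38 ≡ 38 (mod 41).
Check: 13·38 = 494 = 12·41 + 2.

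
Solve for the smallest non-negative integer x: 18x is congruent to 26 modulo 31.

29

The inverse of 18 mod 31 is 19 (since 18·19 = 342 ≡ 1).
Multiplying both sides by 19: x ≡ 19·26 = 494 ≡ 29 (mod 31).
Check: 18·29 = 522 = 16·31 + 26.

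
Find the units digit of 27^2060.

1

Powers of 7 mod 10 repeat with period 4: 7, 9, 3, 1.
2060 leaves remainder 0 on division by 4, so 27^2060 ends in 1.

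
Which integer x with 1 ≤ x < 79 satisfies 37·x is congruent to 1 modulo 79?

47

37·47 = 1739 = 22·79 + 1, so 37⁻¹ ≡ 47 (mod 79).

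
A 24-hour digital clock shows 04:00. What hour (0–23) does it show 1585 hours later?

5

1585 − 66·24 = 1, so 1585 ≡ 1 (mod 24).
(4 + 1) mod 24 = 5.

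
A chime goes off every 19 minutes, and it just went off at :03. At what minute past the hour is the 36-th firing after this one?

27

36·19 = 684.
684 − 11·60 = 24, so 684 ≡ 24 (mod 60).
(3 + 24) mod 60 = 27.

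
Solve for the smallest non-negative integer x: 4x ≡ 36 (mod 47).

9

4⁻¹ ≡ 12 (mod 47) because 4·12 = 48 = 1·47 + 1.
Multiplying both sides by 12: x ≡ 12·36 = 432 ≡ 9 (mod 47).
Check: 4·9 = 36 = 0·47 + 36.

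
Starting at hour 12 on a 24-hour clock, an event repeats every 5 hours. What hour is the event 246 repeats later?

246·5 = 1230.
Dividing 1230 by 24 gives quotient 51 and remainder 6.
(12 + 6) mod 24 = 18.

18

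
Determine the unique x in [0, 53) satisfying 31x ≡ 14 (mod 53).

9

31⁻¹ ≡ 12 (mod 53) because 31·12 = 372 = 7·53 + 1.
So x ≡ 12·14 = 168 ≡ 9 (mod 53).
Check: 31·9 = 279 = 5·53 + 14.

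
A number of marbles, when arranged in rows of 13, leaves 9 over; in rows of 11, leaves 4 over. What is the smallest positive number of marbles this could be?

x ≡ 4 (mod 11) gives x ∈ {4, 15, 26, 37, 48}.
The first of these with x mod 13 = 9 is 48.

48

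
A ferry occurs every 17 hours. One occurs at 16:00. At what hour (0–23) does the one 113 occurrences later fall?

113·17 = 1921.
1921 − 80·24 = 1, so 1921 ≡ 1 (mod 24).
(16 + 1) mod 24 = 17.

17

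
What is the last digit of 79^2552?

Powers of 9 mod 10 repeat with period 2: 9, 1.
2552 leaves remainder 0 on division by 2, so 79^2552 ends in 1.

1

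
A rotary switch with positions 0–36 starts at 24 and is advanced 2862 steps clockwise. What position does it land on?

0

Dividing 2862 by 37 gives quotient 77 and remainder 13.
(24 + 13) mod 37 = 0.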